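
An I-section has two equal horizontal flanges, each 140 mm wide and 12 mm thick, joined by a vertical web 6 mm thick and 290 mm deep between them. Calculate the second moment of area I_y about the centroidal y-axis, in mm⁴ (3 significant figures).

I_y ≈ 5.49 × 10⁶ mm⁴

Decompose the section into non-overlapping parts with the origin at the bottom-left of its bounding rectangle.
Bottom flange: 140 × 12, A = 1 680 mm², x = 70 mm, Ī = 2 744 000 mm⁴.
Web: 6 × 290, A = 1 740 mm², x = 70 mm, Ī = 5 220 mm⁴.
Top flange: 140 × 12, A = 1 680 mm², x = 70 mm, Ī = 2 744 000 mm⁴.
By symmetry the centroid is at mid-width, x̄ = 70 mm.
All pieces are centred on the centroidal y-axis, so I = ΣĪ = 5 493 220 mm⁴.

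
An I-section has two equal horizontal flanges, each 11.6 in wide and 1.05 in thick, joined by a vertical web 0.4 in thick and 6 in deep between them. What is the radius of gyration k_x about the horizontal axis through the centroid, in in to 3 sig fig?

k_x ≈ 3.42 in

Treat the section as a set of non-overlapping primitives; coordinates are from the bounding-box lower-left.
Bottom flange: 11.6 × 1.05, A = 12.18 in², y = 0.525 in, Ī = 1.119 in⁴.
Web: 0.4 × 6, A = 2.4 in², y = 4.05 in, Ī = 7.2 in⁴.
Top flange: 11.6 × 1.05, A = 12.18 in², y = 7.575 in, Ī = 1.119 in⁴.
By symmetry the centroid is at mid-height, ȳ = 4.05 in.
Transfer each piece to the horizontal axis through the centroid using Ī + A·d² with d = y − 4.05:
  bottom flange: d = -3.525 in → contributes +152.46 in⁴
  web: d = 0 in → contributes +7.2 in⁴
  top flange: d = 3.525 in → contributes +152.46 in⁴
Total I = 312.13 in⁴.
Radius of gyration: k = √(I/A) = √(312.13 / 26.76) = 3.4152 in.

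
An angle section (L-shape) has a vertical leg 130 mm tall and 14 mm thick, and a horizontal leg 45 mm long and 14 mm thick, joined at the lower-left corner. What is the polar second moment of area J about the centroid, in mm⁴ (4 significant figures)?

Break the section into simple shapes (no overlaps), measuring from the bottom-left corner of the bounding box.
Vertical leg: 14 × 130, A = 1 820 mm², y = 65 mm, Ī = 2 563 167 mm⁴.
Horizontal leg (remainder): 31 × 14, A = 434 mm², y = 7 mm, Ī = 7088.67 mm⁴.
Centroid: ȳ = ΣA·y / ΣA = 53.8323 mm.
Transfer each piece to the centroidal x-axis using Ī + A·d² with d = y − 53.8323:
  vertical leg: d = 11.1677 mm → contributes +2 790 153 mm⁴
  horizontal leg (remainder): d = -46.8323 mm → contributes +958 965 mm⁴
Total I = 3 749 118 mm⁴.
For the y-axis: x̄ = 11.3323 mm.
Repeating about the centroidal y-axis gives I_y = 241 890 mm⁴.
Polar second moment: J = I_x + I_y = 3 991 008 mm⁴.

J ≈ 3.991 × 10⁶ mm⁴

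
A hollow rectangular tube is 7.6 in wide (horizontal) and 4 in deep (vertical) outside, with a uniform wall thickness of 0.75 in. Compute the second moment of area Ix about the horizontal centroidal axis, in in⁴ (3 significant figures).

Ix ≈ 32.6 in⁴

Break the section into simple shapes (no overlaps), measuring from the bottom-left corner of the bounding box.
Outer rectangle: 7.6 × 4, A = 30.4 in², y = 2 in, Ī = 40.533 in⁴.
Inner void (subtracted): 6.1 × 2.5, A = 15.25 in², y = 2 in, Ī = 7.9427 in⁴.
By symmetry the centroid is at mid-height, ȳ = 2 in.
All pieces are centred on the horizontal centroidal axis, so I = ΣĪ (holes subtracted) = 32.591 in⁴.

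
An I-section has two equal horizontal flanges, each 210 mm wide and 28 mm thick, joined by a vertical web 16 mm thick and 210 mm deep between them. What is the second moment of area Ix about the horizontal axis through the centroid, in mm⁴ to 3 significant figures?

Ix ≈ 1.80 × 10⁸ mm⁴

Treat the section as a set of non-overlapping primitives; coordinates are from the bounding-box lower-left.
Bottom flange: 210 × 28, A = 5 880 mm², y = 14 mm, Ī = 384 160 mm⁴.
Web: 16 × 210, A = 3 360 mm², y = 133 mm, Ī = 12 348 000 mm⁴.
Top flange: 210 × 28, A = 5 880 mm², y = 252 mm, Ī = 384 160 mm⁴.
By symmetry the centroid is at mid-height, ȳ = 133 mm.
Transfer each piece to the horizontal axis through the centroid using Ī + A·d² with d = y − 133:
  bottom flange: d = -119 mm → contributes +83 650 840 mm⁴
  web: d = 0 mm → contributes +12 348 000 mm⁴
  top flange: d = 119 mm → contributes +83 650 840 mm⁴
Total I = 179 649 680 mm⁴.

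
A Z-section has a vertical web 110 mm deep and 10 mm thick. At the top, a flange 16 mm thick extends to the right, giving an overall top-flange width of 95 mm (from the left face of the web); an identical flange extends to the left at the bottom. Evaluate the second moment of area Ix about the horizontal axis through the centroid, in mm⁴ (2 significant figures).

Ix ≈ 7.2 × 10⁶ mm⁴

Split into non-overlapping primitives; take the origin at the lower-left of the bounding box.
Web: 10 × 110, A = 1 100 mm², y = 55 mm, Ī = 1 109 167 mm⁴.
Top flange (beyond web): 85 × 16, A = 1 360 mm², y = 102 mm, Ī = 29 013 mm⁴.
Bottom flange (beyond web): 85 × 16, A = 1 360 mm², y = 8 mm, Ī = 29 013 mm⁴.
Centroid: ȳ = ΣA·y / ΣA = 55 mm.
Transfer each piece to the horizontal axis through the centroid using Ī + A·d² with d = y − 55:
  web: d = 0 mm → contributes +1 109 167 mm⁴
  top flange (beyond web): d = 47 mm → contributes +3 033 253 mm⁴
  bottom flange (beyond web): d = -47 mm → contributes +3 033 253 mm⁴
Total I = 7 175 673 mm⁴.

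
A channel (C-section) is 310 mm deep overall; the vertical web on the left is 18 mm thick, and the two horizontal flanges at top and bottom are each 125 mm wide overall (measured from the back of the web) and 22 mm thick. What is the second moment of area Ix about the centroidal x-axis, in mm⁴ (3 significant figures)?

Break the section into simple shapes (no overlaps), measuring from the bottom-left corner of the bounding box.
Web: 18 × 310, A = 5 580 mm², y = 155 mm, Ī = 44 686 500 mm⁴.
Top flange (beyond web): 107 × 22, A = 2 354 mm², y = 299 mm, Ī = 94 945 mm⁴.
Bottom flange (beyond web): 107 × 22, A = 2 354 mm², y = 11 mm, Ī = 94 945 mm⁴.
By symmetry the centroid is at mid-height, ȳ = 155 mm.
Transfer each piece to the centroidal x-axis using Ī + A·d² with d = y − 155:
  web: d = 0 mm → contributes +44 686 500 mm⁴
  top flange (beyond web): d = 144 mm → contributes +48 907 489 mm⁴
  bottom flange (beyond web): d = -144 mm → contributes +48 907 489 mm⁴
Total I = 142 501 477 mm⁴.

Ix ≈ 1.43 × 10⁸ mm⁴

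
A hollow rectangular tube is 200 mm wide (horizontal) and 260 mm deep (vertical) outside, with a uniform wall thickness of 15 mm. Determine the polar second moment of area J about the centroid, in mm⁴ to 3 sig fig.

J ≈ 2.00 × 10⁸ mm⁴

Decompose the section into non-overlapping parts with the origin at the bottom-left of its bounding rectangle.
Outer rectangle: 200 × 260, A = 52 000 mm², y = 130 mm, Ī = 292 933 333 mm⁴.
Inner void (subtracted): 170 × 230, A = 39 100 mm², y = 130 mm, Ī = 172 365 833 mm⁴.
By symmetry the centroid is at mid-height, ȳ = 130 mm.
All pieces are centred on the centroidal x-axis, so I = ΣĪ (holes subtracted) = 120 567 500 mm⁴.
Repeating about the centroidal y-axis gives I_y = 79 167 500 mm⁴.
Polar second moment: J = I_x + I_y = 199 735 000 mm⁴.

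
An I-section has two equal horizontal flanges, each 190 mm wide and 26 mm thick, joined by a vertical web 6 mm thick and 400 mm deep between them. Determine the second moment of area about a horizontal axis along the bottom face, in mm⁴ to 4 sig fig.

I_base ≈ 1.108 × 10⁹ mm⁴

Split into non-overlapping primitives; take the origin at the lower-left of the bounding box.
Bottom flange: 190 × 26, A = 4 940 mm², y = 13 mm, Ī = 278 287 mm⁴.
Web: 6 × 400, A = 2 400 mm², y = 226 mm, Ī = 32 000 000 mm⁴.
Top flange: 190 × 26, A = 4 940 mm², y = 439 mm, Ī = 278 287 mm⁴.
Transfer each piece to the bottom edge using Ī + A·d² with d = y − 0:
  bottom flange: d = 13 mm → contributes +1 113 147 mm⁴
  web: d = 226 mm → contributes +154 582 400 mm⁴
  top flange: d = 439 mm → contributes +952 320 027 mm⁴
Total I = 1 108 015 573 mm⁴.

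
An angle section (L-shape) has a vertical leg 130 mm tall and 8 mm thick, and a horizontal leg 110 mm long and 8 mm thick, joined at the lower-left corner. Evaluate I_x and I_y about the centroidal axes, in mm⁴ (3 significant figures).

I_x ≈ 3.17 × 10⁶ mm⁴, I_y ≈ 2.10 × 10⁶ mm⁴

Split into non-overlapping primitives; take the origin at the lower-left of the bounding box.
Vertical leg: 8 × 130, A = 1 040 mm², y = 65 mm, Ī = 1 464 667 mm⁴.
Horizontal leg (remainder): 102 × 8, A = 816 mm², y = 4 mm, Ī = 4 352 mm⁴.
Centroid: ȳ = ΣA·y / ΣA = 38.181 mm.
Transfer each piece to the centroidal x-axis using Ī + A·d² with d = y − 38.181:
  vertical leg: d = 26.819 mm → contributes +2 212 694 mm⁴
  horizontal leg (remainder): d = -34.181 mm → contributes +957 720 mm⁴
Total I = 3 170 414 mm⁴.
For the y-axis: x̄ = 28.181 mm.
Repeating about the centroidal y-axis gives I_y = 2 096 174 mm⁴.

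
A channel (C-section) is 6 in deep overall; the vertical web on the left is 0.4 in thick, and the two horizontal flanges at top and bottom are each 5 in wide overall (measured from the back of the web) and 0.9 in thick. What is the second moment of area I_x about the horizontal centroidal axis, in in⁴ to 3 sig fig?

I_x ≈ 61.6 in⁴

Decompose the section into non-overlapping parts with the origin at the bottom-left of its bounding rectangle.
Web: 0.4 × 6, A = 2.4 in², y = 3 in, Ī = 7.2 in⁴.
Top flange (beyond web): 4.6 × 0.9, A = 4.14 in², y = 5.55 in, Ī = 0.27945 in⁴.
Bottom flange (beyond web): 4.6 × 0.9, A = 4.14 in², y = 0.45 in, Ī = 0.27945 in⁴.
By symmetry the centroid is at mid-height, ȳ = 3 in.
Transfer each piece to the horizontal centroidal axis using Ī + A·d² with d = y − 3:
  web: d = 0 in → contributes +7.2 in⁴
  top flange (beyond web): d = 2.55 in → contributes +27.2 in⁴
  bottom flange (beyond web): d = -2.55 in → contributes +27.2 in⁴
Total I = 61.6 in⁴.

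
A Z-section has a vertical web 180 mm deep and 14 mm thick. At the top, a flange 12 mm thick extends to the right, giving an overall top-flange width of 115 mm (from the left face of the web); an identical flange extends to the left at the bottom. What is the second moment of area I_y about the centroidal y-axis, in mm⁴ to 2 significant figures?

I_y ≈ 1.0 × 10⁷ mm⁴

Decompose the section into non-overlapping parts with the origin at the bottom-left of its bounding rectangle.
Web: 14 × 180, A = 2 520 mm², x = 108 mm, Ī = 41 160 mm⁴.
Top flange (beyond web): 101 × 12, A = 1 212 mm², x = 165.5 mm, Ī = 1 030 301 mm⁴.
Bottom flange (beyond web): 101 × 12, A = 1 212 mm², x = 50.5 mm, Ī = 1 030 301 mm⁴.
Centroid: x̄ = ΣA·x / ΣA = 108 mm.
Transfer each piece to the centroidal y-axis using Ī + A·d² with d = x − 108:
  web: d = 0 mm → contributes +41 160 mm⁴
  top flange (beyond web): d = 57.5 mm → contributes +5 037 476 mm⁴
  bottom flange (beyond web): d = -57.5 mm → contributes +5 037 476 mm⁴
Total I = 10 116 112 mm⁴.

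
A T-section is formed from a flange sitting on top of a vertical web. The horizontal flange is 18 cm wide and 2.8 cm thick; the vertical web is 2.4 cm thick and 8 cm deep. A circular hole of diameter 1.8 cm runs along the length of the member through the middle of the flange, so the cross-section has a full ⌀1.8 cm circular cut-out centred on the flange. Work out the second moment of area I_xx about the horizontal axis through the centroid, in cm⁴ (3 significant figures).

Split into non-overlapping primitives; take the origin at the lower-left of the bounding box.
Flange: 18 × 2.8, A = 50.4 cm², y = 9.4 cm, Ī = 32.928 cm⁴.
Web: 2.4 × 8, A = 19.2 cm², y = 4 cm, Ī = 102.4 cm⁴.
Hole (subtracted): ⌀1.8, A = 2.5447 cm², y = 9.4 cm, Ī = 0.5153 cm⁴.
Centroid: ȳ = ΣA·y / ΣA = 7.8538 cm.
Transfer each piece to the horizontal axis through the centroid using Ī + A·d² with d = y − 7.8538:
  flange: d = 1.5462 cm → contributes +153.42 cm⁴
  web: d = -3.8538 cm → contributes +387.56 cm⁴
  hole: d = 1.5462 cm → contributes −6.5989 cm⁴
Total I = 534.38 cm⁴.

I_xx ≈ 534 cm⁴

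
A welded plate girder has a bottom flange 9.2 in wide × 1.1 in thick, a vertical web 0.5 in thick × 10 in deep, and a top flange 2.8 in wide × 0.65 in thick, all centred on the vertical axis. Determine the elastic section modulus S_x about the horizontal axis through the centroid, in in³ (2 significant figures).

S_x ≈ 33 in³

Split into non-overlapping primitives; take the origin at the lower-left of the bounding box.
Bottom plate: 9.2 × 1.1, A = 10.12 in², y = 0.55 in, Ī = 1.02 in⁴.
Web plate: 0.5 × 10, A = 5 in², y = 6.1 in, Ī = 41.67 in⁴.
Top plate: 2.8 × 0.65, A = 1.82 in², y = 11.43 in, Ī = 0.06408 in⁴.
Centroid: ȳ = ΣA·y / ΣA = 3.357 in.
Transfer each piece to the horizontal axis through the centroid using Ī + A·d² with d = y − 3.357:
  bottom plate: d = -2.807 in → contributes +80.73 in⁴
  web plate: d = 2.743 in → contributes +79.3 in⁴
  top plate: d = 8.068 in → contributes +118.5 in⁴
Total I = 278.6 in⁴.
Extreme fibre distance c = 8.393 in; S = I/c = 33.19 in³.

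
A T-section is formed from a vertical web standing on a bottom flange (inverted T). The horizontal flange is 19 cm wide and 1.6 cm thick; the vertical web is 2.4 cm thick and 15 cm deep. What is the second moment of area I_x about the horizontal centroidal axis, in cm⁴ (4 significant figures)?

I_x ≈ 1817 cm⁴

Split into non-overlapping primitives; take the origin at the lower-left of the bounding box.
Flange: 19 × 1.6, A = 30.4 cm², y = 0.8 cm, Ī = 6.48533 cm⁴.
Web: 2.4 × 15, A = 36 cm², y = 9.1 cm, Ī = 675 cm⁴.
Centroid: ȳ = ΣA·y / ΣA = 5.3 cm.
Transfer each piece to the horizontal centroidal axis using Ī + A·d² with d = y − 5.3:
  flange: d = -4.5 cm → contributes +622.085 cm⁴
  web: d = 3.8 cm → contributes +1194.84 cm⁴
Total I = 1816.93 cm⁴.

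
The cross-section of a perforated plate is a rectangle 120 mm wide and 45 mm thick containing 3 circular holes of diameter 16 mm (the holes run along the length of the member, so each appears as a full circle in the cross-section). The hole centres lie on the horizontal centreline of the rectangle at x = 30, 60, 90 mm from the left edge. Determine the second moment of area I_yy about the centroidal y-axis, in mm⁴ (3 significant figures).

Treat the section as a set of non-overlapping primitives; coordinates are from the bounding-box lower-left.
Plate: 120 × 45, A = 5 400 mm², x = 60 mm, Ī = 6 480 000 mm⁴.
Hole 1 (subtracted): ⌀16, A = 201.06 mm², x = 30 mm, Ī = 3 217 mm⁴.
Hole 2 (subtracted): ⌀16, A = 201.06 mm², x = 60 mm, Ī = 3 217 mm⁴.
Hole 3 (subtracted): ⌀16, A = 201.06 mm², x = 90 mm, Ī = 3 217 mm⁴.
By symmetry the centroid is at mid-width, x̄ = 60 mm.
Transfer each piece to the centroidal y-axis using Ī + A·d² with d = x − 60:
  plate: d = 0 mm → contributes +6 480 000 mm⁴
  hole 1: d = -30 mm → contributes −184 173 mm⁴
  hole 2: d = 0 mm → contributes −3 217 mm⁴
  hole 3: d = 30 mm → contributes −184 173 mm⁴
Total I = 6 108 438 mm⁴.

I_yy ≈ 6.11 × 10⁶ mm⁴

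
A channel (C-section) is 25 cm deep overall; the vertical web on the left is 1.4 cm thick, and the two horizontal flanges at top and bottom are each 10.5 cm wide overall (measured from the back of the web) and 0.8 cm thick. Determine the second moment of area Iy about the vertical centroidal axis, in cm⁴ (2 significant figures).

Iy ≈ 390 cm⁴

Decompose the section into non-overlapping parts with the origin at the bottom-left of its bounding rectangle.
Web: 1.4 × 25, A = 35 cm², x = 0.7 cm, Ī = 5.717 cm⁴.
Top flange (beyond web): 9.1 × 0.8, A = 7.28 cm², x = 5.95 cm, Ī = 50.24 cm⁴.
Bottom flange (beyond web): 9.1 × 0.8, A = 7.28 cm², x = 5.95 cm, Ī = 50.24 cm⁴.
Centroid: x̄ = ΣA·x / ΣA = 2.242 cm.
Transfer each piece to the vertical centroidal axis using Ī + A·d² with d = x − 2.242:
  web: d = -1.542 cm → contributes +88.98 cm⁴
  top flange (beyond web): d = 3.708 cm → contributes +150.3 cm⁴
  bottom flange (beyond web): d = 3.708 cm → contributes +150.3 cm⁴
Total I = 389.6 cm⁴.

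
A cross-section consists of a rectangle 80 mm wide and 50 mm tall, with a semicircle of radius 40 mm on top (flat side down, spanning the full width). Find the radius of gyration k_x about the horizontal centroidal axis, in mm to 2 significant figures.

k_x ≈ 24 mm

Break the section into simple shapes (no overlaps), measuring from the bottom-left corner of the bounding box.
Rectangular body: 80 × 50, A = 4 000 mm², y = 25 mm, Ī = 833 333 mm⁴.
Semicircular cap: semicircle r = 40, A = 2 513 mm², y = 66.98 mm, Ī = 280 978 mm⁴.
Centroid: ȳ = ΣA·y / ΣA = 41.2 mm.
Transfer each piece to the horizontal centroidal axis using Ī + A·d² with d = y − 41.2:
  rectangular body: d = -16.2 mm → contributes +1 882 765 mm⁴
  semicircular cap: d = 25.78 mm → contributes +1 951 200 mm⁴
Total I = 3 833 964 mm⁴.
Radius of gyration: k = √(I/A) = √(3 833 964 / 6 513) = 24.26 mm.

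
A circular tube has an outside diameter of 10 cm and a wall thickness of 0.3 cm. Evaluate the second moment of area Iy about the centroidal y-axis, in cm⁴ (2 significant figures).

Iy ≈ 110 cm⁴

Decompose the section into non-overlapping parts with the origin at the bottom-left of its bounding rectangle.
Outer circle: ⌀10, A = 78.54 cm², x = 5 cm, Ī = 490.9 cm⁴.
Bore (subtracted): ⌀9.4, A = 69.4 cm², x = 5 cm, Ī = 383.2 cm⁴.
By symmetry the centroid is at mid-width, x̄ = 5 cm.
All pieces are centred on the centroidal y-axis, so I = ΣĪ (holes subtracted) = 107.6 cm⁴.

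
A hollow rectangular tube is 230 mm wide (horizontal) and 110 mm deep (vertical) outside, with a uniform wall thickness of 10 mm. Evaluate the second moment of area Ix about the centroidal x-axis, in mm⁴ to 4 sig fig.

Ix ≈ 1.275 × 10⁷ mm⁴

Split into non-overlapping primitives; take the origin at the lower-left of the bounding box.
Outer rectangle: 230 × 110, A = 25 300 mm², y = 55 mm, Ī = 25 510 833 mm⁴.
Inner void (subtracted): 210 × 90, A = 18 900 mm², y = 55 mm, Ī = 12 757 500 mm⁴.
By symmetry the centroid is at mid-height, ȳ = 55 mm.
All pieces are centred on the centroidal x-axis, so I = ΣĪ (holes subtracted) = 12 753 333 mm⁴.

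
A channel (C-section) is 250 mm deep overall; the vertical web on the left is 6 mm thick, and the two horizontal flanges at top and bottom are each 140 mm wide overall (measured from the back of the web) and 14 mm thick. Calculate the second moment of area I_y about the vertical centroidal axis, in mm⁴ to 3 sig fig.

Treat the section as a set of non-overlapping primitives; coordinates are from the bounding-box lower-left.
Web: 6 × 250, A = 1 500 mm², x = 3 mm, Ī = 4 500 mm⁴.
Top flange (beyond web): 134 × 14, A = 1 876 mm², x = 73 mm, Ī = 2 807 121 mm⁴.
Bottom flange (beyond web): 134 × 14, A = 1 876 mm², x = 73 mm, Ī = 2 807 121 mm⁴.
Centroid: x̄ = ΣA·x / ΣA = 53.008 mm.
Transfer each piece to the vertical centroidal axis using Ī + A·d² with d = x − 53.008:
  web: d = -50.008 mm → contributes +3 755 643 mm⁴
  top flange (beyond web): d = 19.992 mm → contributes +3 556 950 mm⁴
  bottom flange (beyond web): d = 19.992 mm → contributes +3 556 950 mm⁴
Total I = 10 869 542 mm⁴.

I_y ≈ 1.09 × 10⁷ mm⁴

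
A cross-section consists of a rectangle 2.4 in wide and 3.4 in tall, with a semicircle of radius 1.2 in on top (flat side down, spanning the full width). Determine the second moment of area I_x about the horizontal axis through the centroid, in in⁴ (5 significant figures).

Treat the section as a set of non-overlapping primitives; coordinates are from the bounding-box lower-left.
Rectangular body: 2.4 × 3.4, A = 8.16 in², y = 1.7 in, Ī = 7.8608 in⁴.
Semicircular cap: semicircle r = 1.2, A = 2.261947 in², y = 3.909296 in, Ī = 0.227592 in⁴.
Centroid: ȳ = ΣA·y / ΣA = 2.179499 in.
Transfer each piece to the horizontal axis through the centroid using Ī + A·d² with d = y − 2.179499:
  rectangular body: d = -0.4794987 in → contributes +9.736939 in⁴
  semicircular cap: d = 1.729797 in → contributes +6.995785 in⁴
Total I = 16.73272 in⁴.

I_x ≈ 16.733 in⁴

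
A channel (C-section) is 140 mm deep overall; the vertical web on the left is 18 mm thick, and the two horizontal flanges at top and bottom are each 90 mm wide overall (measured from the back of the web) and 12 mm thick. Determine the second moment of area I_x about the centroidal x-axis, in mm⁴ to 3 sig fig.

I_x ≈ 1.12 × 10⁷ mm⁴

Decompose the section into non-overlapping parts with the origin at the bottom-left of its bounding rectangle.
Web: 18 × 140, A = 2 520 mm², y = 70 mm, Ī = 4 116 000 mm⁴.
Top flange (beyond web): 72 × 12, A = 864 mm², y = 134 mm, Ī = 10 368 mm⁴.
Bottom flange (beyond web): 72 × 12, A = 864 mm², y = 6 mm, Ī = 10 368 mm⁴.
By symmetry the centroid is at mid-height, ȳ = 70 mm.
Transfer each piece to the centroidal x-axis using Ī + A·d² with d = y − 70:
  web: d = 0 mm → contributes +4 116 000 mm⁴
  top flange (beyond web): d = 64 mm → contributes +3 549 312 mm⁴
  bottom flange (beyond web): d = -64 mm → contributes +3 549 312 mm⁴
Total I = 11 214 624 mm⁴.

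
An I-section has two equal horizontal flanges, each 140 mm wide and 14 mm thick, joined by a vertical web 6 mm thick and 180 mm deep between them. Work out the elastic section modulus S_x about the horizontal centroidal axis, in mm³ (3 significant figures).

S_x ≈ 3.83 × 10⁵ mm³

Decompose the section into non-overlapping parts with the origin at the bottom-left of its bounding rectangle.
Bottom flange: 140 × 14, A = 1 960 mm², y = 7 mm, Ī = 32 013 mm⁴.
Web: 6 × 180, A = 1 080 mm², y = 104 mm, Ī = 2 916 000 mm⁴.
Top flange: 140 × 14, A = 1 960 mm², y = 201 mm, Ī = 32 013 mm⁴.
By symmetry the centroid is at mid-height, ȳ = 104 mm.
Transfer each piece to the horizontal centroidal axis using Ī + A·d² with d = y − 104:
  bottom flange: d = -97 mm → contributes +18 473 653 mm⁴
  web: d = 0 mm → contributes +2 916 000 mm⁴
  top flange: d = 97 mm → contributes +18 473 653 mm⁴
Total I = 39 863 307 mm⁴.
Extreme fibre distance c = 104 mm; S = I/c = 383 301 mm³.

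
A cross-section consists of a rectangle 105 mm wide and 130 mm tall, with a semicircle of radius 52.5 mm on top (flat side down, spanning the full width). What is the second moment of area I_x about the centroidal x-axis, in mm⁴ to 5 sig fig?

Break the section into simple shapes (no overlaps), measuring from the bottom-left corner of the bounding box.
Rectangular body: 105 × 130, A = 13 650 mm², y = 65 mm, Ī = 19 223 750 mm⁴.
Semicircular cap: semicircle r = 52.5, A = 4329.507 mm², y = 152.2817 mm, Ī = 833814.2 mm⁴.
Centroid: ȳ = ΣA·y / ΣA = 86.01764 mm.
Transfer each piece to the centroidal x-axis using Ī + A·d² with d = y − 86.01764:
  rectangular body: d = -21.01764 mm → contributes +25 253 515 mm⁴
  semicircular cap: d = 66.26406 mm → contributes +19 844 357 mm⁴
Total I = 45 097 872 mm⁴.

I_x ≈ 4.5098 × 10⁷ mm⁴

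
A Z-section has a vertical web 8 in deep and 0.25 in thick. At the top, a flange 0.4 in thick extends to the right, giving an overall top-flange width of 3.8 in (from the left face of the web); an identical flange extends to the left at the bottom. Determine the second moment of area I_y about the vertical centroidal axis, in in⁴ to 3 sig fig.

I_y ≈ 13.2 in⁴

Treat the section as a set of non-overlapping primitives; coordinates are from the bounding-box lower-left.
Web: 0.25 × 8, A = 2 in², x = 3.675 in, Ī = 0.010417 in⁴.
Top flange (beyond web): 3.55 × 0.4, A = 1.42 in², x = 5.575 in, Ī = 1.4913 in⁴.
Bottom flange (beyond web): 3.55 × 0.4, A = 1.42 in², x = 1.775 in, Ī = 1.4913 in⁴.
Centroid: x̄ = ΣA·x / ΣA = 3.675 in.
Transfer each piece to the vertical centroidal axis using Ī + A·d² with d = x − 3.675:
  web: d = 0 in → contributes +0.010417 in⁴
  top flange (beyond web): d = 1.9 in → contributes +6.6175 in⁴
  bottom flange (beyond web): d = -1.9 in → contributes +6.6175 in⁴
Total I = 13.245 in⁴.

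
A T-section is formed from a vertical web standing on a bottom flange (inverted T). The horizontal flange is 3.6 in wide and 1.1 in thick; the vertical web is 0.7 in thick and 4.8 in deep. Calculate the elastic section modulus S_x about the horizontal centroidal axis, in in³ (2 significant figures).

S_x ≈ 5.7 in³

Split into non-overlapping primitives; take the origin at the lower-left of the bounding box.
Flange: 3.6 × 1.1, A = 3.96 in², y = 0.55 in, Ī = 0.3993 in⁴.
Web: 0.7 × 4.8, A = 3.36 in², y = 3.5 in, Ī = 6.451 in⁴.
Centroid: ȳ = ΣA·y / ΣA = 1.904 in.
Transfer each piece to the horizontal centroidal axis using Ī + A·d² with d = y − 1.904:
  flange: d = -1.354 in → contributes +7.66 in⁴
  web: d = 1.596 in → contributes +15.01 in⁴
Total I = 22.67 in⁴.
Extreme fibre distance c = 3.996 in; S = I/c = 5.673 in³.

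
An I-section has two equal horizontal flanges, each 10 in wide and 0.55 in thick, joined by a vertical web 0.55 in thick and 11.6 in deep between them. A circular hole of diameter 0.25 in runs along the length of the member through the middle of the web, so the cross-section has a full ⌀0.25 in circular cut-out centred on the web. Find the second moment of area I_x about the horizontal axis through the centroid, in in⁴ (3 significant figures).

Split into non-overlapping primitives; take the origin at the lower-left of the bounding box.
Bottom flange: 10 × 0.55, A = 5.5 in², y = 0.275 in, Ī = 0.13865 in⁴.
Web: 0.55 × 11.6, A = 6.38 in², y = 6.35 in, Ī = 71.541 in⁴.
Top flange: 10 × 0.55, A = 5.5 in², y = 12.425 in, Ī = 0.13865 in⁴.
Hole (subtracted): ⌀0.25, A = 0.049087 in², y = 6.35 in, Ī = 0.00019175 in⁴.
By symmetry the centroid is at mid-height, ȳ = 6.35 in.
Transfer each piece to the horizontal axis through the centroid using Ī + A·d² with d = y − 6.35:
  bottom flange: d = -6.075 in → contributes +203.12 in⁴
  web: d = 0 in → contributes +71.541 in⁴
  top flange: d = 6.075 in → contributes +203.12 in⁴
  hole: d = 0 in → contributes −0.00019175 in⁴
Total I = 477.78 in⁴.

I_x ≈ 478 in⁴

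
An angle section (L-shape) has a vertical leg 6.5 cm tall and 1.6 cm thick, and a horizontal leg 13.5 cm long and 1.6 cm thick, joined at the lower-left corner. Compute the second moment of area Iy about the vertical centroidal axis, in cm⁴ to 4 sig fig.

Treat the section as a set of non-overlapping primitives; coordinates are from the bounding-box lower-left.
Vertical leg: 1.6 × 6.5, A = 10.4 cm², x = 0.8 cm, Ī = 2.21867 cm⁴.
Horizontal leg (remainder): 11.9 × 1.6, A = 19.04 cm², x = 7.55 cm, Ī = 224.688 cm⁴.
Centroid: x̄ = ΣA·x / ΣA = 5.16549 cm.
Transfer each piece to the vertical centroidal axis using Ī + A·d² with d = x − 5.16549:
  vertical leg: d = -4.36549 cm → contributes +200.417 cm⁴
  horizontal leg (remainder): d = 2.38451 cm → contributes +332.947 cm⁴
Total I = 533.364 cm⁴.

Iy ≈ 533.4 cm⁴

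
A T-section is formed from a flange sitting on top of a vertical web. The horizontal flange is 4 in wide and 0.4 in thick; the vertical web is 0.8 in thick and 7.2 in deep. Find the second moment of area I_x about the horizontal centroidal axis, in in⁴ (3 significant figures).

Decompose the section into non-overlapping parts with the origin at the bottom-left of its bounding rectangle.
Flange: 4 × 0.4, A = 1.6 in², y = 7.4 in, Ī = 0.021333 in⁴.
Web: 0.8 × 7.2, A = 5.76 in², y = 3.6 in, Ī = 24.883 in⁴.
Centroid: ȳ = ΣA·y / ΣA = 4.4261 in.
Transfer each piece to the horizontal centroidal axis using Ī + A·d² with d = y − 4.4261:
  flange: d = 2.9739 in → contributes +14.172 in⁴
  web: d = -0.82609 in → contributes +28.814 in⁴
Total I = 42.986 in⁴.

I_x ≈ 43.0 in⁴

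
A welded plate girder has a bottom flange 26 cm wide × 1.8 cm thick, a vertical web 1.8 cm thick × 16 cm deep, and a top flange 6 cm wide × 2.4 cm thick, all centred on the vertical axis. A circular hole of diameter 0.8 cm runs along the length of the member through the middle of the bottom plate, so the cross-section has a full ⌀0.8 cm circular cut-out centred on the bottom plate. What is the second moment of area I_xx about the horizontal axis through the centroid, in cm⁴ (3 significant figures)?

I_xx ≈ 4650 cm⁴

Treat the section as a set of non-overlapping primitives; coordinates are from the bounding-box lower-left.
Bottom plate: 26 × 1.8, A = 46.8 cm², y = 0.9 cm, Ī = 12.636 cm⁴.
Web plate: 1.8 × 16, A = 28.8 cm², y = 9.8 cm, Ī = 614.4 cm⁴.
Top plate: 6 × 2.4, A = 14.4 cm², y = 19 cm, Ī = 6.912 cm⁴.
Hole (subtracted): ⌀0.8, A = 0.50265 cm², y = 0.9 cm, Ī = 0.020106 cm⁴.
Centroid: ȳ = ΣA·y / ΣA = 6.6763 cm.
Transfer each piece to the horizontal axis through the centroid using Ī + A·d² with d = y − 6.6763:
  bottom plate: d = -5.7763 cm → contributes +1574.1 cm⁴
  web plate: d = 3.1237 cm → contributes +895.42 cm⁴
  top plate: d = 12.324 cm → contributes +2193.9 cm⁴
  hole: d = -5.7763 cm → contributes −16.791 cm⁴
Total I = 4646.7 cm⁴.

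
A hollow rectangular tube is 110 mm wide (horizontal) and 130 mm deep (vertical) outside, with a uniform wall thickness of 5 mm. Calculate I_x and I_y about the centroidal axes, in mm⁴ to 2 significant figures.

I_x ≈ 5.7 × 10⁶ mm⁴, I_y ≈ 4.4 × 10⁶ mm⁴

Decompose the section into non-overlapping parts with the origin at the bottom-left of its bounding rectangle.
Outer rectangle: 110 × 130, A = 14 300 mm², y = 65 mm, Ī = 20 139 167 mm⁴.
Inner void (subtracted): 100 × 120, A = 12 000 mm², y = 65 mm, Ī = 14 400 000 mm⁴.
By symmetry the centroid is at mid-height, ȳ = 65 mm.
All pieces are centred on the centroidal x-axis, so I = ΣĪ (holes subtracted) = 5 739 167 mm⁴.
Repeating about the centroidal y-axis gives I_y = 4 419 167 mm⁴.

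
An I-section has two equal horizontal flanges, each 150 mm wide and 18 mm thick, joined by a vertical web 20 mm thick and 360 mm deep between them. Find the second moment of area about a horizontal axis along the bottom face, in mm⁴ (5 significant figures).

I_base ≈ 7.6477 × 10⁸ mm⁴

Treat the section as a set of non-overlapping primitives; coordinates are from the bounding-box lower-left.
Bottom flange: 150 × 18, A = 2 700 mm², y = 9 mm, Ī = 72 900 mm⁴.
Web: 20 × 360, A = 7 200 mm², y = 198 mm, Ī = 77 760 000 mm⁴.
Top flange: 150 × 18, A = 2 700 mm², y = 387 mm, Ī = 72 900 mm⁴.
Transfer each piece to the bottom edge using Ī + A·d² with d = y − 0:
  bottom flange: d = 9 mm → contributes +291 600 mm⁴
  web: d = 198 mm → contributes +360 028 800 mm⁴
  top flange: d = 387 mm → contributes +404 449 200 mm⁴
Total I = 764 769 600 mm⁴.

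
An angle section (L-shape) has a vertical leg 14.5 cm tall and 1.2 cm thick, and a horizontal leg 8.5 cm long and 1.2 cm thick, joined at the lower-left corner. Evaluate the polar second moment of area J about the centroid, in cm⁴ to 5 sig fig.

J ≈ 709.81 cm⁴

Break the section into simple shapes (no overlaps), measuring from the bottom-left corner of the bounding box.
Vertical leg: 1.2 × 14.5, A = 17.4 cm², y = 7.25 cm, Ī = 304.8625 cm⁴.
Horizontal leg (remainder): 7.3 × 1.2, A = 8.76 cm², y = 0.6 cm, Ī = 1.0512 cm⁴.
Centroid: ȳ = ΣA·y / ΣA = 5.023165 cm.
Transfer each piece to the centroidal x-axis using Ī + A·d² with d = y − 5.023165:
  vertical leg: d = 2.226835 cm → contributes +391.1455 cm⁴
  horizontal leg (remainder): d = -4.423165 cm → contributes +172.4353 cm⁴
Total I = 563.5808 cm⁴.
For the y-axis: x̄ = 2.023165 cm.
Repeating about the centroidal y-axis gives I_y = 146.2328 cm⁴.
Polar second moment: J = I_x + I_y = 709.8135 cm⁴.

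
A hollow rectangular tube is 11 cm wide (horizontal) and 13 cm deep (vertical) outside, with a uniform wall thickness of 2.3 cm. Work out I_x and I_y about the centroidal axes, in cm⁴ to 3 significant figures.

Decompose the section into non-overlapping parts with the origin at the bottom-left of its bounding rectangle.
Outer rectangle: 11 × 13, A = 143 cm², y = 6.5 cm, Ī = 2013.9 cm⁴.
Inner void (subtracted): 6.4 × 8.4, A = 53.76 cm², y = 6.5 cm, Ī = 316.11 cm⁴.
By symmetry the centroid is at mid-height, ȳ = 6.5 cm.
All pieces are centred on the centroidal x-axis, so I = ΣĪ (holes subtracted) = 1697.8 cm⁴.
Repeating about the centroidal y-axis gives I_y = 1258.4 cm⁴.

I_x ≈ 1700 cm⁴, I_y ≈ 1260 cm⁴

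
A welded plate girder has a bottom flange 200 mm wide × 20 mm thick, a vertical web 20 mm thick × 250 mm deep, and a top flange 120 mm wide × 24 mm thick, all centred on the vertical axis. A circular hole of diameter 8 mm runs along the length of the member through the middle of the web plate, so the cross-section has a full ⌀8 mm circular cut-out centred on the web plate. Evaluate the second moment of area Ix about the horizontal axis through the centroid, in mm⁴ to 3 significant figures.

Treat the section as a set of non-overlapping primitives; coordinates are from the bounding-box lower-left.
Bottom plate: 200 × 20, A = 4 000 mm², y = 10 mm, Ī = 133 333 mm⁴.
Web plate: 20 × 250, A = 5 000 mm², y = 145 mm, Ī = 26 041 667 mm⁴.
Top plate: 120 × 24, A = 2 880 mm², y = 282 mm, Ī = 138 240 mm⁴.
Hole (subtracted): ⌀8, A = 50.265 mm², y = 145 mm, Ī = 201.06 mm⁴.
Centroid: ȳ = ΣA·y / ΣA = 132.71 mm.
Transfer each piece to the horizontal axis through the centroid using Ī + A·d² with d = y − 132.71:
  bottom plate: d = -122.71 mm → contributes +60 359 948 mm⁴
  web plate: d = 12.294 mm → contributes +26 797 433 mm⁴
  top plate: d = 149.29 mm → contributes +64 330 073 mm⁴
  hole: d = 12.294 mm → contributes −7798.9 mm⁴
Total I = 151 479 655 mm⁴.

Ix ≈ 1.51 × 10⁸ mm⁴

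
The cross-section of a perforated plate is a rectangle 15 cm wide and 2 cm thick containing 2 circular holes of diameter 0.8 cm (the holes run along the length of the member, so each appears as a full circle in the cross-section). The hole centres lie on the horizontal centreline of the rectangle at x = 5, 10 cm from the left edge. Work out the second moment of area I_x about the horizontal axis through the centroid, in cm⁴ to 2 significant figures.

I_x ≈ 10 cm⁴

Split into non-overlapping primitives; take the origin at the lower-left of the bounding box.
Plate: 15 × 2, A = 30 cm², y = 1 cm, Ī = 10 cm⁴.
Hole 1 (subtracted): ⌀0.8, A = 0.5027 cm², y = 1 cm, Ī = 0.02011 cm⁴.
Hole 2 (subtracted): ⌀0.8, A = 0.5027 cm², y = 1 cm, Ī = 0.02011 cm⁴.
By symmetry the centroid is at mid-height, ȳ = 1 cm.
All pieces are centred on the horizontal axis through the centroid, so I = ΣĪ (holes subtracted) = 9.96 cm⁴.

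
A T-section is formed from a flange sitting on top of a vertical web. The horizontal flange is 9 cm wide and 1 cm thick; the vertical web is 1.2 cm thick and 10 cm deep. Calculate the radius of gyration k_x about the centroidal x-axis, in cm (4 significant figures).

k_x ≈ 3.494 cm

Decompose the section into non-overlapping parts with the origin at the bottom-left of its bounding rectangle.
Flange: 9 × 1, A = 9 cm², y = 10.5 cm, Ī = 0.75 cm⁴.
Web: 1.2 × 10, A = 12 cm², y = 5 cm, Ī = 100 cm⁴.
Centroid: ȳ = ΣA·y / ΣA = 7.35714 cm.
Transfer each piece to the centroidal x-axis using Ī + A·d² with d = y − 7.35714:
  flange: d = 3.14286 cm → contributes +89.648 cm⁴
  web: d = -2.35714 cm → contributes +166.673 cm⁴
Total I = 256.321 cm⁴.
Radius of gyration: k = √(I/A) = √(256.321 / 21) = 3.49368 cm.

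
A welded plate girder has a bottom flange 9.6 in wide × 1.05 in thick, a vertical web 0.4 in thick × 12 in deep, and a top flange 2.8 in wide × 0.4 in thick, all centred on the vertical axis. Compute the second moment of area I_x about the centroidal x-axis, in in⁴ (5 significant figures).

I_x ≈ 314.46 in⁴

Treat the section as a set of non-overlapping primitives; coordinates are from the bounding-box lower-left.
Bottom plate: 9.6 × 1.05, A = 10.08 in², y = 0.525 in, Ī = 0.9261 in⁴.
Web plate: 0.4 × 12, A = 4.8 in², y = 7.05 in, Ī = 57.6 in⁴.
Top plate: 2.8 × 0.4, A = 1.12 in², y = 13.25 in, Ī = 0.01493333 in⁴.
Centroid: ȳ = ΣA·y / ΣA = 3.37325 in.
Transfer each piece to the centroidal x-axis using Ī + A·d² with d = y − 3.37325:
  bottom plate: d = -2.84825 in → contributes +82.70038 in⁴
  web plate: d = 3.67675 in → contributes +122.4888 in⁴
  top plate: d = 9.87675 in → contributes +109.2711 in⁴
Total I = 314.4603 in⁴.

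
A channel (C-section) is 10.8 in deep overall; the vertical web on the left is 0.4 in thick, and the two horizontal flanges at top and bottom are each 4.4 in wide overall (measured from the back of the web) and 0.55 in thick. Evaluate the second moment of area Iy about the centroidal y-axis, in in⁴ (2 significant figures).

Iy ≈ 16 in⁴

Break the section into simple shapes (no overlaps), measuring from the bottom-left corner of the bounding box.
Web: 0.4 × 10.8, A = 4.32 in², x = 0.2 in, Ī = 0.0576 in⁴.
Top flange (beyond web): 4 × 0.55, A = 2.2 in², x = 2.4 in, Ī = 2.933 in⁴.
Bottom flange (beyond web): 4 × 0.55, A = 2.2 in², x = 2.4 in, Ī = 2.933 in⁴.
Centroid: x̄ = ΣA·x / ΣA = 1.31 in.
Transfer each piece to the centroidal y-axis using Ī + A·d² with d = x − 1.31:
  web: d = -1.11 in → contributes +5.381 in⁴
  top flange (beyond web): d = 1.09 in → contributes +5.547 in⁴
  bottom flange (beyond web): d = 1.09 in → contributes +5.547 in⁴
Total I = 16.47 in⁴.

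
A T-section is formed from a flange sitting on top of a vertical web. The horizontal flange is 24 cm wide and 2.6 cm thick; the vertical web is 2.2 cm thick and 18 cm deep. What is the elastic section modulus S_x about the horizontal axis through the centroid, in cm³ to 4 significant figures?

Treat the section as a set of non-overlapping primitives; coordinates are from the bounding-box lower-left.
Flange: 24 × 2.6, A = 62.4 cm², y = 19.3 cm, Ī = 35.152 cm⁴.
Web: 2.2 × 18, A = 39.6 cm², y = 9 cm, Ī = 1069.2 cm⁴.
Centroid: ȳ = ΣA·y / ΣA = 15.3012 cm.
Transfer each piece to the horizontal axis through the centroid using Ī + A·d² with d = y − 15.3012:
  flange: d = 3.99882 cm → contributes +1032.96 cm⁴
  web: d = -6.30118 cm → contributes +2641.51 cm⁴
Total I = 3674.48 cm⁴.
Extreme fibre distance c = 15.3012 cm; S = I/c = 240.143 cm³.

S_x ≈ 240.1 cm³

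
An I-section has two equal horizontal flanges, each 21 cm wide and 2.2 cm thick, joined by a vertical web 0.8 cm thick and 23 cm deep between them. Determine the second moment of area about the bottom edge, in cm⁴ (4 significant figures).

Decompose the section into non-overlapping parts with the origin at the bottom-left of its bounding rectangle.
Bottom flange: 21 × 2.2, A = 46.2 cm², y = 1.1 cm, Ī = 18.634 cm⁴.
Web: 0.8 × 23, A = 18.4 cm², y = 13.7 cm, Ī = 811.133 cm⁴.
Top flange: 21 × 2.2, A = 46.2 cm², y = 26.3 cm, Ī = 18.634 cm⁴.
Transfer each piece to a horizontal axis along the bottom face using Ī + A·d² with d = y − 0:
  bottom flange: d = 1.1 cm → contributes +74.536 cm⁴
  web: d = 13.7 cm → contributes +4264.63 cm⁴
  top flange: d = 26.3 cm → contributes +31974.7 cm⁴
Total I = 36313.9 cm⁴.

I_base ≈ 3.631 × 10⁴ cm⁴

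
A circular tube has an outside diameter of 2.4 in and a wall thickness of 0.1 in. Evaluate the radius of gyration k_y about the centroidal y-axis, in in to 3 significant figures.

Treat the section as a set of non-overlapping primitives; coordinates are from the bounding-box lower-left.
Outer circle: ⌀2.4, A = 4.5239 in², x = 1.2 in, Ī = 1.6286 in⁴.
Bore (subtracted): ⌀2.2, A = 3.8013 in², x = 1.2 in, Ī = 1.1499 in⁴.
By symmetry the centroid is at mid-width, x̄ = 1.2 in.
All pieces are centred on the centroidal y-axis, so I = ΣĪ (holes subtracted) = 0.4787 in⁴.
Radius of gyration: k = √(I/A) = √(0.4787 / 0.72257) = 0.81394 in.

k_y ≈ 0.814 in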